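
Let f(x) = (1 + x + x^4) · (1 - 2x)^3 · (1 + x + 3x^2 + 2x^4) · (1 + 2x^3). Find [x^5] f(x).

-3

(1 + x + x^4) has coefficients 1,1,0,0,1 for degrees 0…4.
(1 - 2x)^3 has coefficients 1,-6,12,-8,0,0 for degrees 0…5.
Multiplying by (1 + x + 3x^2 + 2x^4) gives running coefficients 1,-5,9,-14,30,-36 for degrees 0…5.
Finally multiplying by (1 + 2x^3), the product of all factors after the first has coefficients 1,-5,9,-12,20,-18 for degrees 0…5.
[x^5] = 1·(-18) + 1·20 + 1·(-5) = -3.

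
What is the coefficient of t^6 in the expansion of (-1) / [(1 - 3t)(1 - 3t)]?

-5103

The denominator gives the recurrence a_n = 6a_(n−1) − 9a_(n−2) for n ≥ 2; the numerator fixes a_0 = -1, a_1 = -6.
Iterating: -1, -6, -27, -108, -405, -1458, -5103, so a_6 = -5103.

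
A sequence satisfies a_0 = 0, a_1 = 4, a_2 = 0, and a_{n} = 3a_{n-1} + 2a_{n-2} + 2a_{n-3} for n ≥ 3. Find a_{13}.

3870304

The ordinary generating function has denominator 1 - 3z - 2z^2 - 2z^3.
Iterating the recurrence: a_0,…,a_{13} = 0, 4, 0, 8, 32, 112, 416, 1536, 5664, 20896, 77088, 284384, 1049120, 3870304.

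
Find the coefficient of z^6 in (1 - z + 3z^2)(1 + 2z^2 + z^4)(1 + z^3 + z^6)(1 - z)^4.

(1 - z + 3z^2) has coefficients 1,-1,3 for degrees 0…2.
(1 + 2z^2 + z^4) has coefficients 1,0,2,0,1,0,0 for degrees 0…6.
Multiplying by (1 + z^3 + z^6) gives running coefficients 1,0,2,1,1,2,1 for degrees 0…6.
Finally multiplying by (1 - z)^4, the product of all factors after the first has coefficients 1,-4,8,-11,10,-4,-3 for degrees 0…6.
[z^6] = 1·(-3) − 1·(-4) + 3·10 = 31.

31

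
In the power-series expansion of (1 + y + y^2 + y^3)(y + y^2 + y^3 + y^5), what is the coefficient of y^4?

3

(1 + y + y^2 + y^3) has coefficients 1,1,1,1 for degrees 0…3.
(y + y^2 + y^3 + y^5) has coefficients 0,1,1,1,0 for degrees 0…4.
[y^4] = 1·0 + 1·1 + 1·1 + 1·1 = 3.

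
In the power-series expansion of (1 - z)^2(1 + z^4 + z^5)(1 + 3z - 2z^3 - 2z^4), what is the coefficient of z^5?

4

(1 - z)^2 has coefficients 1,-2,1 for degrees 0…2.
(1 + z^4 + z^5) has coefficients 1,0,0,0,1,1 for degrees 0…5.
Finally multiplying by (1 + 3z - 2z^3 - 2z^4), the product of all factors after the first has coefficients 1,3,0,-2,-1,4 for degrees 0…5.
[z^5] = 1·4 − 2·(-1) + 1·(-2) = 4.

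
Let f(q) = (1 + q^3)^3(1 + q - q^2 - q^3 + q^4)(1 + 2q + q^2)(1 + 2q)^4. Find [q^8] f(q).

(1 + q^3)^3 has coefficients 1,0,0,3,0,0,3,0,0 for degrees 0…8.
(1 + q - q^2 - q^3 + q^4) has coefficients 1,1,-1,-1,1,0,0,0,0 for degrees 0…8.
Multiplying by (1 + 2q + q^2) gives running coefficients 1,3,2,-2,-2,1,1,0,0 for degrees 0…8.
Finally multiplying by (1 + 2q)^4, the product of all factors after the first has coefficients 1,11,50,118,142,49,-71,-64,24 for degrees 0…8.
[q^8] = 1·24 + 3·49 + 3·50 = 321.

321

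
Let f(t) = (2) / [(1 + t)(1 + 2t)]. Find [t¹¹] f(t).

-8190

Partial fractions give a closed form: a_n = (-2)·(-1)^n + (4)·(-2)^n.
At n = 11: a_11 = -8190.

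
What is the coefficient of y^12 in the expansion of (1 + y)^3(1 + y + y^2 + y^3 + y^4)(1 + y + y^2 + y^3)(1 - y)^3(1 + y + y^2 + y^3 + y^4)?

5

(1 + y)^3 has coefficients 1,3,3,1 for degrees 0…3.
(1 + y + y^2 + y^3 + y^4) has coefficients 1,1,1,1,1,0,0,0,0,0,0,0,0 for degrees 0…12.
Multiplying by (1 + y + y^2 + y^3) gives running coefficients 1,2,3,4,4,3,2,1,0,0,0,0,0 for degrees 0…12.
Multiplying by (1 - y)^3 gives running coefficients 1,-1,0,0,-1,0,1,0,0,1,-1,0,0 for degrees 0…12.
Finally multiplying by (1 + y + y^2 + y^3 + y^4), the product of all factors after the first has coefficients 1,0,0,0,-1,-2,0,0,0,2,1,0,0 for degrees 0…12.
[y^12] = 1·0 + 3·0 + 3·1 + 1·2 = 5.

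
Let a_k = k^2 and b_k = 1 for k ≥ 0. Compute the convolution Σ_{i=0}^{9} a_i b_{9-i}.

The convolution is the x^9 coefficient of A(x)B(x).
Σ = 0·1 + 1·1 + 4·1 + 9·1 + 16·1 + 25·1 + 36·1 + 49·1 + 64·1 + 81·1 = 285.

285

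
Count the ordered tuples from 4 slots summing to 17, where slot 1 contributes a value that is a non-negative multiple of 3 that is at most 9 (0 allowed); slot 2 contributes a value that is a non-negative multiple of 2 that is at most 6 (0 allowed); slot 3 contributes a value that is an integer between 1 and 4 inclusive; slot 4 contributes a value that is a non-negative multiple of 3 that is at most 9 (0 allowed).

The generating function for the choices is (1 + y³ + y⁶ + y⁹)·(1 + y² + y⁴ + y⁶)·(y + y² + y³ + y⁴)·(1 + y³ + y⁶ + y⁹); the count is [y¹⁷].
(1 + y³ + y⁶ + y⁹) has coefficients 1,0,0,1,0,0,1,0,0,1 for degrees 0…9.
(1 + y² + y⁴ + y⁶) has coefficients 1,0,1,0,1,0,1,0,0,0,0,0,0,0,0,0,0,0 for degrees 0…17.
Multiplying by (y + y² + y³ + y⁴) gives running coefficients 0,1,1,2,2,2,2,2,2,1,1,0,0,0,0,0,0,0 for degrees 0…17.
Finally multiplying by (1 + y³ + y⁶ + y⁹), the product of all factors after the first has coefficients 0,1,1,2,3,3,4,5,5,5,6,5,5,5,4,3,3,2 for degrees 0…17.
[y¹⁷] = 1·2 + 1·4 + 1·5 + 1·5 = 16.

16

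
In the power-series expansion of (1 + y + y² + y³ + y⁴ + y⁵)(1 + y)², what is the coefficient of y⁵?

4

(1 + y + y² + y³ + y⁴ + y⁵) has coefficients 1,1,1,1,1,1 for degrees 0…5.
(1 + y)² has coefficients 1,2,1,0,0,0 for degrees 0…5.
[y⁵] = 1·0 + 1·0 + 1·0 + 1·1 + 1·2 + 1·1 = 4.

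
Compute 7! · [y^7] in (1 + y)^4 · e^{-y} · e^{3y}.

The EGF product rule gives c_7 = Σ_{k_1+k_2+k_3=7} C(7; k_1,k_2,k_3) · ∏ g_i(k_i), where (1+y)^4 gives the falling factorial (4)_k; e^{-y} gives (-1)^k; e^{3y} gives (3)^k.
g_1(k) for k = 0…7: 1, 4, 12, 24, 24, 0, 0, 0.
g_2(k) for k = 0…7: 1, -1, 1, -1, 1, -1, 1, -1.
g_3(k) for k = 0…7: 1, 3, 9, 27, 81, 243, 729, 2187.
First combine the last two factors: h(k) = Σ_j C(k,j)·g_2(j)·g_3(k−j) for k = 0…7: 1, 2, 4, 8, 16, 32, 64, 128.
c_7 = Σ_k C(7,k)·g_1(k)·h(7−k) = 1·1·128 + 7·4·64 + 21·12·32 + 35·24·16 + 35·24·8 = 128 + 1792 + 8064 + 13440 + 6720 = 30144.

30144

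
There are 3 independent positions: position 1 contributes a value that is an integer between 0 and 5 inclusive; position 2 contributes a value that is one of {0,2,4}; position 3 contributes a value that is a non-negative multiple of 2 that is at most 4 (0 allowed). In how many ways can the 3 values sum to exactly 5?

The generating function for the choices is (1 + y + y² + y³ + y⁴ + y⁵)·(1 + y² + y⁴)·(1 + y² + y⁴); the count is [y⁵].
(1 + y + y² + y³ + y⁴ + y⁵) has coefficients 1,1,1,1,1,1 for degrees 0…5.
(1 + y² + y⁴) has coefficients 1,0,1,0,1,0 for degrees 0…5.
Finally multiplying by (1 + y² + y⁴), the product of all factors after the first has coefficients 1,0,2,0,3,0 for degrees 0…5.
[y⁵] = 1·0 + 1·3 + 1·0 + 1·2 + 1·0 + 1·1 = 6.

6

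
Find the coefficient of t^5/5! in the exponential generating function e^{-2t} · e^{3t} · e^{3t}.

1024

The EGF product rule gives c_5 = Σ_{k_1+k_2+k_3=5} C(5; k_1,k_2,k_3) · ∏ g_i(k_i), where e^{-2t} gives (-2)^k; e^{3t} gives (3)^k; e^{3t} gives (3)^k.
g_1(k) for k = 0…5: 1, -2, 4, -8, 16, -32.
g_2(k) for k = 0…5: 1, 3, 9, 27, 81, 243.
g_3(k) for k = 0…5: 1, 3, 9, 27, 81, 243.
First combine the last two factors: h(k) = Σ_j C(k,j)·g_2(j)·g_3(k−j) for k = 0…5: 1, 6, 36, 216, 1296, 7776.
c_5 = Σ_k C(5,k)·g_1(k)·h(5−k) = 1·1·7776 + 5·(-2)·1296 + 10·4·216 + 10·(-8)·36 + 5·16·6 + 1·(-32)·1 = 7776 − 12960 + 8640 − 2880 + 480 − 32 = 1024.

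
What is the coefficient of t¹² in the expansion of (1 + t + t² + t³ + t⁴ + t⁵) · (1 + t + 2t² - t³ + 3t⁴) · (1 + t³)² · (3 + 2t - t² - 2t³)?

(1 + t + t² + t³ + t⁴ + t⁵) has coefficients 1,1,1,1,1,1 for degrees 0…5.
(1 + t + 2t² - t³ + 3t⁴) has coefficients 1,1,2,-1,3,0,0,0,0,0,0,0,0 for degrees 0…12.
Multiplying by (1 + t³)² gives running coefficients 1,1,2,1,5,4,-1,7,2,-1,3,0,0 for degrees 0…12.
Finally multiplying by (3 + 2t - t² - 2t³), the product of all factors after the first has coefficients 3,5,7,4,13,17,-2,5,13,-4,-9,3,-1 for degrees 0…12.
[t¹²] = 1·(-1) + 1·3 + 1·(-9) + 1·(-4) + 1·13 + 1·5 = 7.

7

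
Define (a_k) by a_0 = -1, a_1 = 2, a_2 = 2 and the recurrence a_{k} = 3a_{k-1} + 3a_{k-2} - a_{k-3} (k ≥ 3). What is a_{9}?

The ordinary generating function has denominator 1 - 3x - 3x^2 + x^3.
Iterating the recurrence: a_0,…,a_{9} = -1, 2, 2, 13, 43, 166, 614, 2297, 8567, 31978.

31978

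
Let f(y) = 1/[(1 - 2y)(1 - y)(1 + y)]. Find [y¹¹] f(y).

2730

The denominator gives the recurrence a_n = 2a_(n−1) + a_(n−2) − 2a_(n−3) for n ≥ 3; the numerator fixes a_0 = 1, a_1 = 2, a_2 = 5.
Iterating: 1, 2, 5, 10, 21, 42, 85, 170, 341, 682, 1365, 2730, so a_11 = 2730.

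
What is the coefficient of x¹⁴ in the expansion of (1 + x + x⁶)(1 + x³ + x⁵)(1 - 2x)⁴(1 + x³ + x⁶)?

25

(1 + x + x⁶) has coefficients 1,1,0,0,0,0,1 for degrees 0…6.
(1 + x³ + x⁵) has coefficients 1,0,0,1,0,1,0,0,0,0,0,0,0,0,0 for degrees 0…14.
Multiplying by (1 - 2x)⁴ gives running coefficients 1,-8,24,-31,8,25,-40,40,-32,16,0,0,0,0,0 for degrees 0…14.
Finally multiplying by (1 + x³ + x⁶), the product of all factors after the first has coefficients 1,-8,24,-30,0,49,-70,40,17,-55,48,-7,-24,40,-32 for degrees 0…14.
[x¹⁴] = 1·(-32) + 1·40 + 1·17 = 25.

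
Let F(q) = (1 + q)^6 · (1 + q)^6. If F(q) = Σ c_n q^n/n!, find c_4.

11880

The EGF product rule gives c_4 = Σ_{k_1+k_2=4} C(4; k_1,k_2) · ∏ g_i(k_i), where (1+q)^6 gives the falling factorial (6)_k; (1+q)^6 gives the falling factorial (6)_k.
g_1(k) for k = 0…4: 1, 6, 30, 120, 360.
g_2(k) for k = 0…4: 1, 6, 30, 120, 360.
c_4 = Σ_k C(4,k)·g_1(k)·g_2(4−k) = 1·1·360 + 4·6·120 + 6·30·30 + 4·120·6 + 1·360·1 = 360 + 2880 + 5400 + 2880 + 360 = 11880.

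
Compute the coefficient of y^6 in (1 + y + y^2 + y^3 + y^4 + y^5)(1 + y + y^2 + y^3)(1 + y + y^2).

(1 + y + y^2 + y^3 + y^4 + y^5) has coefficients 1,1,1,1,1,1 for degrees 0…5.
(1 + y + y^2 + y^3) has coefficients 1,1,1,1,0,0,0 for degrees 0…6.
Finally multiplying by (1 + y + y^2), the product of all factors after the first has coefficients 1,2,3,3,2,1,0 for degrees 0…6.
[y^6] = 1·0 + 1·1 + 1·2 + 1·3 + 1·3 + 1·2 = 11.

11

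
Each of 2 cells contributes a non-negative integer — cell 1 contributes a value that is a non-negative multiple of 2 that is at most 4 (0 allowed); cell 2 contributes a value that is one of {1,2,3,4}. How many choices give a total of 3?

The generating function for the choices is (1 + q^2 + q^4)·(q + q^2 + q^3 + q^4); the count is [q^3].
(1 + q^2 + q^4) has coefficients 1,0,1,0 for degrees 0…3.
(q + q^2 + q^3 + q^4) has coefficients 0,1,1,1 for degrees 0…3.
[q^3] = 1·1 + 1·1 = 2.

2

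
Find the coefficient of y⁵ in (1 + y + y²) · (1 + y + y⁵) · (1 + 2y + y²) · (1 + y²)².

20

(1 + y + y²) has coefficients 1,1,1 for degrees 0…2.
(1 + y + y⁵) has coefficients 1,1,0,0,0,1 for degrees 0…5.
Multiplying by (1 + 2y + y²) gives running coefficients 1,3,3,1,0,1 for degrees 0…5.
Finally multiplying by (1 + y²)², the product of all factors after the first has coefficients 1,3,5,7,7,6 for degrees 0…5.
[y⁵] = 1·6 + 1·7 + 1·7 = 20.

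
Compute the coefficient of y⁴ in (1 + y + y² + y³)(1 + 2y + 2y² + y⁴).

(1 + y + y² + y³) has coefficients 1,1,1,1 for degrees 0…3.
(1 + 2y + 2y² + y⁴) has coefficients 1,2,2,0,1 for degrees 0…4.
[y⁴] = 1·1 + 1·0 + 1·2 + 1·2 = 5.

5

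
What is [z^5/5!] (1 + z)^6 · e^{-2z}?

The EGF product rule gives c_5 = Σ_{k_1+k_2=5} C(5; k_1,k_2) · ∏ g_i(k_i), where (1+z)^6 gives the falling factorial (6)_k; e^{-2z} gives (-2)^k.
g_1(k) for k = 0…5: 1, 6, 30, 120, 360, 720.
g_2(k) for k = 0…5: 1, -2, 4, -8, 16, -32.
c_5 = Σ_k C(5,k)·g_1(k)·g_2(5−k) = 1·1·(-32) + 5·6·16 + 10·30·(-8) + 10·120·4 + 5·360·(-2) + 1·720·1 = −32 + 480 − 2400 + 4800 − 3600 + 720 = -32.

-32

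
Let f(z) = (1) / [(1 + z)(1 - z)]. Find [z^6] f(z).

1

The denominator gives the recurrence a_n = a_(n−2) for n ≥ 3; the numerator fixes a_0 = 1, a_1 = 0, a_2 = 1.
Iterating: 1, 0, 1, 0, 1, 0, 1, so a_6 = 1.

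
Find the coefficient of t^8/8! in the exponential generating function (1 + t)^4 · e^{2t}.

95744

The EGF product rule gives c_8 = Σ_{k_1+k_2=8} C(8; k_1,k_2) · ∏ g_i(k_i), where (1+t)^4 gives the falling factorial (4)_k; e^{2t} gives (2)^k.
g_1(k) for k = 0…8: 1, 4, 12, 24, 24, 0, 0, 0, 0.
g_2(k) for k = 0…8: 1, 2, 4, 8, 16, 32, 64, 128, 256.
c_8 = Σ_k C(8,k)·g_1(k)·g_2(8−k) = 1·1·256 + 8·4·128 + 28·12·64 + 56·24·32 + 70·24·16 = 256 + 4096 + 21504 + 43008 + 26880 = 95744.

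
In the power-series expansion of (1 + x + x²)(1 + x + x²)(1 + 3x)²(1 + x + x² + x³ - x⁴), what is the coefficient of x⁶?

(1 + x + x²) has coefficients 1,1,1 for degrees 0…2.
(1 + x + x²) has coefficients 1,1,1,0,0,0,0 for degrees 0…6.
Multiplying by (1 + 3x)² gives running coefficients 1,7,16,15,9,0,0 for degrees 0…6.
Finally multiplying by (1 + x + x² + x³ - x⁴), the product of all factors after the first has coefficients 1,8,24,39,46,33,8 for degrees 0…6.
[x⁶] = 1·8 + 1·33 + 1·46 = 87.

87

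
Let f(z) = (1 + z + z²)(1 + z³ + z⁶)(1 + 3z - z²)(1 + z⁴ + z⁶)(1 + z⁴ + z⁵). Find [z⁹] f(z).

(1 + z + z²) has coefficients 1,1,1 for degrees 0…2.
(1 + z³ + z⁶) has coefficients 1,0,0,1,0,0,1,0,0,0 for degrees 0…9.
Multiplying by (1 + 3z - z²) gives running coefficients 1,3,-1,1,3,-1,1,3,-1,0 for degrees 0…9.
Multiplying by (1 + z⁴ + z⁶) gives running coefficients 1,3,-1,1,4,2,1,7,1,0 for degrees 0…9.
Finally multiplying by (1 + z⁴ + z⁵), the product of all factors after the first has coefficients 1,3,-1,1,5,6,3,7,6,6 for degrees 0…9.
[z⁹] = 1·6 + 1·6 + 1·7 = 19.

19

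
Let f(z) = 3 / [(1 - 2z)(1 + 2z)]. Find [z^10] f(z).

Partial fractions give a closed form: a_n = (3/2)·2^n + (3/2)·(-2)^n.
At n = 10: a_10 = 3072.

3072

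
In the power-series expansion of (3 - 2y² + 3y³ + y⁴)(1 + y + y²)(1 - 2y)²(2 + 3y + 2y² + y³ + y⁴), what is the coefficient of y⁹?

29

(3 - 2y² + 3y³ + y⁴) has coefficients 3,0,-2,3,1 for degrees 0…4.
(1 + y + y²) has coefficients 1,1,1,0,0,0,0,0,0,0 for degrees 0…9.
Multiplying by (1 - 2y)² gives running coefficients 1,-3,1,0,4,0,0,0,0,0 for degrees 0…9.
Finally multiplying by (2 + 3y + 2y² + y³ + y⁴), the product of all factors after the first has coefficients 2,-3,-5,-2,8,10,9,4,4,0 for degrees 0…9.
[y⁹] = 3·0 − 2·4 + 3·9 + 1·10 = 29.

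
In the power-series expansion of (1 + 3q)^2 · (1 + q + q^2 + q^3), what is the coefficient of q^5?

(1 + 3q)^2 has coefficients 1,6,9 for degrees 0…2.
(1 + q + q^2 + q^3) has coefficients 1,1,1,1,0,0 for degrees 0…5.
[q^5] = 1·0 + 6·0 + 9·1 = 9.

9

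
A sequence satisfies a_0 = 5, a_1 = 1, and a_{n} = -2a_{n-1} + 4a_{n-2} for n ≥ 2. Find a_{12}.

1527808

The ordinary generating function has denominator 1 + 2y - 4y^2.
Iterating the recurrence: a_0,…,a_{12} = 5, 1, 18, -32, 136, -400, 1344, -4288, 13952, -45056, 145920, -472064, 1527808.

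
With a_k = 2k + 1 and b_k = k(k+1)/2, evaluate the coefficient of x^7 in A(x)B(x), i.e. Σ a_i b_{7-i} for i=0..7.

This is [x^7] in the product of the two ordinary generating functions.
Σ = 1·28 + 3·21 + 5·15 + 7·10 + 9·6 + 11·3 + 13·1 + 15·0 = 336.

336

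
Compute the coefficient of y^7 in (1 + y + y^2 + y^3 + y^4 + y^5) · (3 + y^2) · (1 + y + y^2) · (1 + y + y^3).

(1 + y + y^2 + y^3 + y^4 + y^5) has coefficients 1,1,1,1,1,1 for degrees 0…5.
(3 + y^2) has coefficients 3,0,1,0,0,0,0,0 for degrees 0…7.
Multiplying by (1 + y + y^2) gives running coefficients 3,3,4,1,1,0,0,0 for degrees 0…7.
Finally multiplying by (1 + y + y^3), the product of all factors after the first has coefficients 3,6,7,8,5,5,1,1 for degrees 0…7.
[y^7] = 1·1 + 1·1 + 1·5 + 1·5 + 1·8 + 1·7 = 27.

27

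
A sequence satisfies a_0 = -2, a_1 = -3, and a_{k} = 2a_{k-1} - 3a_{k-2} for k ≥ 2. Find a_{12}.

The ordinary generating function has denominator 1 - 2y + 3y^2.
Iterating the recurrence: a_0,…,a_{12} = -2, -3, 0, 9, 18, 9, -36, -99, -90, 117, 504, 657, -198.

-198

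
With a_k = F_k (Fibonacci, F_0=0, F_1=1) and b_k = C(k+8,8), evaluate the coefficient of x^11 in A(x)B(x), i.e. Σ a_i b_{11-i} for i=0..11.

The convolution is the x^11 coefficient of A(x)B(x).
Σ = 0·75582 + 1·43758 + 1·24310 + 2·12870 + 3·6435 + 5·3003 + 8·1287 + 13·495 + 21·165 + 34·45 + 55·9 + 89·1 = 150438.

150438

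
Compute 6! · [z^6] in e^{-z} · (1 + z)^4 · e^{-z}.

-224

The EGF product rule gives c_6 = Σ_{k_1+k_2+k_3=6} C(6; k_1,k_2,k_3) · ∏ g_i(k_i), where e^{-z} gives (-1)^k; (1+z)^4 gives the falling factorial (4)_k; e^{-z} gives (-1)^k.
g_1(k) for k = 0…6: 1, -1, 1, -1, 1, -1, 1.
g_2(k) for k = 0…6: 1, 4, 12, 24, 24, 0, 0.
g_3(k) for k = 0…6: 1, -1, 1, -1, 1, -1, 1.
First combine the last two factors: h(k) = Σ_j C(k,j)·g_2(j)·g_3(k−j) for k = 0…6: 1, 3, 5, -1, -15, 19, 37.
c_6 = Σ_k C(6,k)·g_1(k)·h(6−k) = 1·1·37 + 6·(-1)·19 + 15·1·(-15) + 20·(-1)·(-1) + 15·1·5 + 6·(-1)·3 + 1·1·1 = 37 − 114 − 225 + 20 + 75 − 18 + 1 = -224.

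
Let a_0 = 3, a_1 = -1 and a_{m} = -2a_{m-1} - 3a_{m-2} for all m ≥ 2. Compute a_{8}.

-61

The ordinary generating function has denominator 1 + 2t + 3t^2.
Iterating the recurrence: a_0,…,a_{8} = 3, -1, -7, 17, -13, -25, 89, -103, -61.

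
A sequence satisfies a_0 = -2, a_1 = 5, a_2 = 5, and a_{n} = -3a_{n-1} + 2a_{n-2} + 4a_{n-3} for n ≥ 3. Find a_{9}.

The ordinary generating function has denominator 1 + 3x - 2x^2 - 4x^3.
Iterating the recurrence: a_0,…,a_{9} = -2, 5, 5, -13, 69, -213, 725, -2325, 7573, -24469.

-24469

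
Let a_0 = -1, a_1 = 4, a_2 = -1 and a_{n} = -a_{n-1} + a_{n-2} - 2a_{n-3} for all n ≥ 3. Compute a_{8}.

-217

The ordinary generating function has denominator 1 + q - q^2 + 2q^3.
Iterating the recurrence: a_0,…,a_{8} = -1, 4, -1, 7, -16, 25, -55, 112, -217.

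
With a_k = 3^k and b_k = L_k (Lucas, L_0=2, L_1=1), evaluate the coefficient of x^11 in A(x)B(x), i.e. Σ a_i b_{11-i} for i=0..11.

Write out a_i and b_{11-i} for i = 0,…,11 and sum the products.
Σ = 1·199 + 3·123 + 9·76 + 27·47 + 81·29 + 243·18 + 729·11 + 2187·7 + 6561·4 + 19683·3 + 59049·1 + 177147·2 = 531208.

531208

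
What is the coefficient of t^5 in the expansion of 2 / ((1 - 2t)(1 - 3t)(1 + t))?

Partial fractions give a closed form: a_n = (-8/3)·2^n + (9/2)·3^n + (1/6)·(-1)^n.
At n = 5: a_5 = 1008.

1008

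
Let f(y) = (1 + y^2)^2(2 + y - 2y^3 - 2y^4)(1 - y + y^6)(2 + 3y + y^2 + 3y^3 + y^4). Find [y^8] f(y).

(1 + y^2)^2 has coefficients 1,0,2,0,1 for degrees 0…4.
(2 + y - 2y^3 - 2y^4) has coefficients 2,1,0,-2,-2,0,0,0,0 for degrees 0…8.
Multiplying by (1 - y + y^6) gives running coefficients 2,-1,-1,-2,0,2,2,1,0 for degrees 0…8.
Finally multiplying by (2 + 3y + y^2 + 3y^3 + y^4), the product of all factors after the first has coefficients 4,4,-3,-2,-8,-2,3,8,11 for degrees 0…8.
[y^8] = 1·11 + 2·3 + 1·(-8) = 9.

9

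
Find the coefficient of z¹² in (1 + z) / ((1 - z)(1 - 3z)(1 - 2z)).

Partial fractions give a closed form: a_n = (1)·1^n + (6)·3^n + (-6)·2^n.
At n = 12: a_12 = 3164071.

3164071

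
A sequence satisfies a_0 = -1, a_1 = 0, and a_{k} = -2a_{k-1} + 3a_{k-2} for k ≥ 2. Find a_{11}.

The ordinary generating function has denominator 1 + 2y - 3y^2.
Iterating the recurrence: a_0,…,a_{11} = -1, 0, -3, 6, -21, 60, -183, 546, -1641, 4920, -14763, 44286.

44286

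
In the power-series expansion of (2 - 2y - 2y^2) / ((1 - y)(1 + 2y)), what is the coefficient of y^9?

The denominator gives the recurrence a_n = −a_(n−1) + 2a_(n−2) for n ≥ 3; the numerator fixes a_0 = 2, a_1 = -4, a_2 = 6.
Iterating: 2, -4, 6, -14, 26, -54, 106, -214, 426, -854, so a_9 = -854.

-854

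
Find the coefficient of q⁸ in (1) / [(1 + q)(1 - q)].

1

Partial fractions give a closed form: a_n = (1/2)·(-1)^n + (1/2)·1^n.
At n = 8: a_8 = 1.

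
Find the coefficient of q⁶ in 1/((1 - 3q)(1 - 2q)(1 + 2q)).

Partial fractions give a closed form: a_n = (9/5)·3^n + (-1)·2^n + (1/5)·(-2)^n.
At n = 6: a_6 = 1261.

1261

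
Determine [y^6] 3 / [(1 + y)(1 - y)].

3

The denominator gives the recurrence a_n = a_(n−2) for n ≥ 2; the numerator fixes a_0 = 3, a_1 = 0.
Iterating: 3, 0, 3, 0, 3, 0, 3, so a_6 = 3.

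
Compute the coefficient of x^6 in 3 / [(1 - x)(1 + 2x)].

Partial fractions give a closed form: a_n = (1)·1^n + (2)·(-2)^n.
At n = 6: a_6 = 129.

129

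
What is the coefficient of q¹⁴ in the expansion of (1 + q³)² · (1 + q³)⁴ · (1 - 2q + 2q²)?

(1 + q³)² has coefficients 1,0,0,2,0,0,1 for degrees 0…6.
(1 + q³)⁴ has coefficients 1,0,0,4,0,0,6,0,0,4,0,0,1,0,0 for degrees 0…14.
Finally multiplying by (1 - 2q + 2q²), the product of all factors after the first has coefficients 1,-2,2,4,-8,8,6,-12,12,4,-8,8,1,-2,2 for degrees 0…14.
[q¹⁴] = 1·2 + 2·8 + 1·12 = 30.

30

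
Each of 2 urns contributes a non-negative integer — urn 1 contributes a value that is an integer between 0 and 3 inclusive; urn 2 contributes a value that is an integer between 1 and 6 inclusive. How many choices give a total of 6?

4

The generating function for the choices is (1 + z + z² + z³)·(z + z² + z³ + z⁴ + z⁵ + z⁶); the count is [z⁶].
(1 + z + z² + z³) has coefficients 1,1,1,1 for degrees 0…3.
(z + z² + z³ + z⁴ + z⁵ + z⁶) has coefficients 0,1,1,1,1,1,1 for degrees 0…6.
[z⁶] = 1·1 + 1·1 + 1·1 + 1·1 = 4.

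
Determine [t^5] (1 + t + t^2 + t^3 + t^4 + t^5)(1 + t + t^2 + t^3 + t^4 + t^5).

(1 + t + t^2 + t^3 + t^4 + t^5) has coefficients 1,1,1,1,1,1 for degrees 0…5.
(1 + t + t^2 + t^3 + t^4 + t^5) has coefficients 1,1,1,1,1,1 for degrees 0…5.
[t^5] = 1·1 + 1·1 + 1·1 + 1·1 + 1·1 + 1·1 = 6.

6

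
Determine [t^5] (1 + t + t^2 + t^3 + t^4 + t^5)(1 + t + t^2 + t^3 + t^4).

5

(1 + t + t^2 + t^3 + t^4 + t^5) has coefficients 1,1,1,1,1,1 for degrees 0…5.
(1 + t + t^2 + t^3 + t^4) has coefficients 1,1,1,1,1,0 for degrees 0…5.
[t^5] = 1·0 + 1·1 + 1·1 + 1·1 + 1·1 + 1·1 = 5.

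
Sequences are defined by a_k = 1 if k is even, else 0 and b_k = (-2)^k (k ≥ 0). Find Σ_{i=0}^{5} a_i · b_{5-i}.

This is [x^5] in the product of the two ordinary generating functions.
Σ = 1·(-32) + 0·16 + 1·(-8) + 0·4 + 1·(-2) + 0·1 = -42.

-42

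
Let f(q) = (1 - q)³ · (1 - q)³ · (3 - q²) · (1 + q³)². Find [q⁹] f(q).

-78

(1 - q)³ has coefficients 1,-3,3,-1 for degrees 0…3.
(1 - q)³ has coefficients 1,-3,3,-1,0,0,0,0,0,0 for degrees 0…9.
Multiplying by (3 - q²) gives running coefficients 3,-9,8,0,-3,1,0,0,0,0 for degrees 0…9.
Finally multiplying by (1 + q³)², the product of all factors after the first has coefficients 3,-9,8,6,-21,17,3,-15,10,0 for degrees 0…9.
[q⁹] = 1·0 − 3·10 + 3·(-15) − 1·3 = -78.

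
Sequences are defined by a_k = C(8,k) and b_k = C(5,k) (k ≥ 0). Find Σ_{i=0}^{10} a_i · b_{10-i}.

286

This is [x^10] in the product of the two ordinary generating functions.
Σ = 1·0 + 8·0 + 28·0 + 56·0 + 70·0 + 56·1 + 28·5 + 8·10 + 1·10 + 0·5 + 0·1 = 286.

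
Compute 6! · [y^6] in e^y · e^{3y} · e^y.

15625

The EGF product rule gives c_6 = Σ_{k_1+k_2+k_3=6} C(6; k_1,k_2,k_3) · ∏ g_i(k_i), where e^y gives (1)^k; e^{3y} gives (3)^k; e^y gives (1)^k.
g_1(k) for k = 0…6: 1, 1, 1, 1, 1, 1, 1.
g_2(k) for k = 0…6: 1, 3, 9, 27, 81, 243, 729.
g_3(k) for k = 0…6: 1, 1, 1, 1, 1, 1, 1.
First combine the last two factors: h(k) = Σ_j C(k,j)·g_2(j)·g_3(k−j) for k = 0…6: 1, 4, 16, 64, 256, 1024, 4096.
c_6 = Σ_k C(6,k)·g_1(k)·h(6−k) = 1·1·4096 + 6·1·1024 + 15·1·256 + 20·1·64 + 15·1·16 + 6·1·4 + 1·1·1 = 4096 + 6144 + 3840 + 1280 + 240 + 24 + 1 = 15625.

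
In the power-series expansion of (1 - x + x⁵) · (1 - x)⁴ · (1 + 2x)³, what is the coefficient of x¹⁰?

6

(1 - x + x⁵) has coefficients 1,-1,0,0,0,1 for degrees 0…5.
(1 - x)⁴ has coefficients 1,-4,6,-4,1,0,0,0,0,0,0 for degrees 0…10.
Finally multiplying by (1 + 2x)³, the product of all factors after the first has coefficients 1,2,-6,-8,17,6,-20,8,0,0,0 for degrees 0…10.
[x¹⁰] = 1·0 − 1·0 + 1·6 = 6.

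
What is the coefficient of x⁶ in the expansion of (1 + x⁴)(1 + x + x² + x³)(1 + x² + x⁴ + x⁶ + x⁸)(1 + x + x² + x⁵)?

(1 + x⁴) has coefficients 1,0,0,0,1 for degrees 0…4.
(1 + x + x² + x³) has coefficients 1,1,1,1,0,0,0 for degrees 0…6.
Multiplying by (1 + x² + x⁴ + x⁶ + x⁸) gives running coefficients 1,1,2,2,2,2,2 for degrees 0…6.
Finally multiplying by (1 + x + x² + x⁵), the product of all factors after the first has coefficients 1,2,4,5,6,7,7 for degrees 0…6.
[x⁶] = 1·7 + 1·4 = 11.

11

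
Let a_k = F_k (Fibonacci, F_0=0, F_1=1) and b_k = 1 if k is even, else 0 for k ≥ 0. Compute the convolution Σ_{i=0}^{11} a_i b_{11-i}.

Write out a_i and b_{11-i} for i = 0,…,11 and sum the products.
Σ = 0·0 + 1·1 + 1·0 + 2·1 + 3·0 + 5·1 + 8·0 + 13·1 + 21·0 + 34·1 + 55·0 + 89·1 = 144.

144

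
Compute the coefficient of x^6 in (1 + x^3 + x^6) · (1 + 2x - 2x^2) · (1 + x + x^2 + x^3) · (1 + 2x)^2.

10

(1 + x^3 + x^6) has coefficients 1,0,0,1,0,0,1 for degrees 0…6.
(1 + 2x - 2x^2) has coefficients 1,2,-2,0,0,0,0 for degrees 0…6.
Multiplying by (1 + x + x^2 + x^3) gives running coefficients 1,3,1,1,0,-2,0 for degrees 0…6.
Finally multiplying by (1 + 2x)^2, the product of all factors after the first has coefficients 1,7,17,17,8,2,-8 for degrees 0…6.
[x^6] = 1·(-8) + 1·17 + 1·1 = 10.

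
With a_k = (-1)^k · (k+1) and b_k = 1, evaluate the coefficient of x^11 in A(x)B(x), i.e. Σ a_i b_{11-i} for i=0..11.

Write out a_i and b_{11-i} for i = 0,…,11 and sum the products.
Σ = 1·1 − 2·1 + 3·1 − 4·1 + 5·1 − 6·1 + 7·1 − 8·1 + 9·1 − 10·1 + 11·1 − 12·1 = -6.

-6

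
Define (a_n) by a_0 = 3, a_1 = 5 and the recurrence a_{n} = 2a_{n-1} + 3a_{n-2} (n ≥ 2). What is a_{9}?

The ordinary generating function has denominator 1 - 2x - 3x^2.
Iterating the recurrence: a_0,…,a_{9} = 3, 5, 19, 53, 163, 485, 1459, 4373, 13123, 39365.

39365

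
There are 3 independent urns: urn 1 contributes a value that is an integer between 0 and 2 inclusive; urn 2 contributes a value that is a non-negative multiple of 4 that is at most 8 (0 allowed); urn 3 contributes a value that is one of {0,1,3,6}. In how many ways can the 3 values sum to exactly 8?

3

The generating function for the choices is (1 + y + y^2)·(1 + y^4 + y^8)·(1 + y + y^3 + y^6); the count is [y^8].
(1 + y + y^2) has coefficients 1,1,1 for degrees 0…2.
(1 + y^4 + y^8) has coefficients 1,0,0,0,1,0,0,0,1 for degrees 0…8.
Finally multiplying by (1 + y + y^3 + y^6), the product of all factors after the first has coefficients 1,1,0,1,1,1,1,1,1 for degrees 0…8.
[y^8] = 1·1 + 1·1 + 1·1 = 3.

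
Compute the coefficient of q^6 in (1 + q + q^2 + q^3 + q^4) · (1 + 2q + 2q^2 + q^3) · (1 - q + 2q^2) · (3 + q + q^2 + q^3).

(1 + q + q^2 + q^3 + q^4) has coefficients 1,1,1,1,1 for degrees 0…4.
(1 + 2q + 2q^2 + q^3) has coefficients 1,2,2,1,0,0,0 for degrees 0…6.
Multiplying by (1 - q + 2q^2) gives running coefficients 1,1,2,3,3,2,0 for degrees 0…6.
Finally multiplying by (3 + q + q^2 + q^3), the product of all factors after the first has coefficients 3,4,8,13,15,14,8 for degrees 0…6.
[q^6] = 1·8 + 1·14 + 1·15 + 1·13 + 1·8 = 58.

58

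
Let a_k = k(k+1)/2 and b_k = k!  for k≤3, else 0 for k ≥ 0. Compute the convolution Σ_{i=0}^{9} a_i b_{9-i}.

This is [x^9] in the product of the two ordinary generating functions.
Σ = 0·0 + 1·0 + 3·0 + 6·0 + 10·0 + 15·0 + 21·6 + 28·2 + 36·1 + 45·1 = 263.

263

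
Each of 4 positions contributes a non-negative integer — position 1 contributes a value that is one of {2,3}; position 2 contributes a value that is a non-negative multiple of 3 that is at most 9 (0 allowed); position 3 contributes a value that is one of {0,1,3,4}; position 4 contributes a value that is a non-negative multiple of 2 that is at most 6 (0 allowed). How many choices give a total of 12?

The generating function for the choices is (y^2 + y^3)·(1 + y^3 + y^6 + y^9)·(1 + y + y^3 + y^4)·(1 + y^2 + y^4 + y^6); the count is [y^12].
(y^2 + y^3) has coefficients 0,0,1,1 for degrees 0…3.
(1 + y^3 + y^6 + y^9) has coefficients 1,0,0,1,0,0,1,0,0,1,0,0,0 for degrees 0…12.
Multiplying by (1 + y + y^3 + y^4) gives running coefficients 1,1,0,2,2,0,2,2,0,2,2,0,1 for degrees 0…12.
Finally multiplying by (1 + y^2 + y^4 + y^6), the product of all factors after the first has coefficients 1,1,1,3,3,3,5,5,4,6,6,4,5 for degrees 0…12.
[y^12] = 1·6 + 1·6 = 12.

12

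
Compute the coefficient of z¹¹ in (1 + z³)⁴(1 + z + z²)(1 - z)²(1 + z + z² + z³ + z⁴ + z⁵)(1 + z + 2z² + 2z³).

-10

(1 + z³)⁴ has coefficients 1,0,0,4,0,0,6,0,0,4,0,0 for degrees 0…11.
(1 + z + z²) has coefficients 1,1,1,0,0,0,0,0,0,0,0,0 for degrees 0…11.
Multiplying by (1 - z)² gives running coefficients 1,-1,0,-1,1,0,0,0,0,0,0,0 for degrees 0…11.
Multiplying by (1 + z + z² + z³ + z⁴ + z⁵) gives running coefficients 1,0,0,-1,0,0,-1,0,0,1,0,0 for degrees 0…11.
Finally multiplying by (1 + z + 2z² + 2z³), the product of all factors after the first has coefficients 1,1,2,1,-1,-2,-3,-1,-2,-1,1,2 for degrees 0…11.
[z¹¹] = 1·2 + 4·(-2) + 6·(-2) + 4·2 = -10.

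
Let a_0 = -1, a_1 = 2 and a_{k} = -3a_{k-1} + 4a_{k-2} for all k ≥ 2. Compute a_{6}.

The ordinary generating function has denominator 1 + 3t - 4t^2.
Iterating the recurrence: a_0,…,a_{6} = -1, 2, -10, 38, -154, 614, -2458.

-2458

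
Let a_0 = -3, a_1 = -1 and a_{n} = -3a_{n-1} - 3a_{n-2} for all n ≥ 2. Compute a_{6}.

81

The ordinary generating function has denominator 1 + 3x + 3x^2.
Iterating the recurrence: a_0,…,a_{6} = -3, -1, 12, -33, 63, -90, 81.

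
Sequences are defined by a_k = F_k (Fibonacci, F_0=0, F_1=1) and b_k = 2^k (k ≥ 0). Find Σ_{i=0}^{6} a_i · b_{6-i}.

94

Write out a_i and b_{6-i} for i = 0,…,6 and sum the products.
Σ = 0·64 + 1·32 + 1·16 + 2·8 + 3·4 + 5·2 + 8·1 = 94.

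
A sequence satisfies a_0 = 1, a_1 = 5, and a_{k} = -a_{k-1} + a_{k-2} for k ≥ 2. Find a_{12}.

The ordinary generating function has denominator 1 + t - t^2.
Iterating the recurrence: a_0,…,a_{12} = 1, 5, -4, 9, -13, 22, -35, 57, -92, 149, -241, 390, -631.

-631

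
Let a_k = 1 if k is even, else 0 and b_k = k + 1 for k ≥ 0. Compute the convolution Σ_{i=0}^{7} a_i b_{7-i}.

20

This is [x^7] in the product of the two ordinary generating functions.
Σ = 1·8 + 0·7 + 1·6 + 0·5 + 1·4 + 0·3 + 1·2 + 0·1 = 20.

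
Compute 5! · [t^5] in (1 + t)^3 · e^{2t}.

The EGF product rule gives c_5 = Σ_{k_1+k_2=5} C(5; k_1,k_2) · ∏ g_i(k_i), where (1+t)^3 gives the falling factorial (3)_k; e^{2t} gives (2)^k.
g_1(k) for k = 0…5: 1, 3, 6, 6, 0, 0.
g_2(k) for k = 0…5: 1, 2, 4, 8, 16, 32.
c_5 = Σ_k C(5,k)·g_1(k)·g_2(5−k) = 1·1·32 + 5·3·16 + 10·6·8 + 10·6·4 = 32 + 240 + 480 + 240 = 992.

992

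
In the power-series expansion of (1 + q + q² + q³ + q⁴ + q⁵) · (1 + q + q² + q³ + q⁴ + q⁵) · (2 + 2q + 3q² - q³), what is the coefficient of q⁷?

(1 + q + q² + q³ + q⁴ + q⁵) has coefficients 1,1,1,1,1,1 for degrees 0…5.
(1 + q + q² + q³ + q⁴ + q⁵) has coefficients 1,1,1,1,1,1,0,0 for degrees 0…7.
Finally multiplying by (2 + 2q + 3q² - q³), the product of all factors after the first has coefficients 2,4,7,6,6,6,4,2 for degrees 0…7.
[q⁷] = 1·2 + 1·4 + 1·6 + 1·6 + 1·6 + 1·7 = 31.

31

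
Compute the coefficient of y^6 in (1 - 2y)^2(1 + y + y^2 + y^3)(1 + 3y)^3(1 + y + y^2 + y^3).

32

(1 - 2y)^2 has coefficients 1,-4,4 for degrees 0…2.
(1 + y + y^2 + y^3) has coefficients 1,1,1,1,0,0,0 for degrees 0…6.
Multiplying by (1 + 3y)^3 gives running coefficients 1,10,37,64,63,54,27 for degrees 0…6.
Finally multiplying by (1 + y + y^2 + y^3), the product of all factors after the first has coefficients 1,11,48,112,174,218,208 for degrees 0…6.
[y^6] = 1·208 − 4·218 + 4·174 = 32.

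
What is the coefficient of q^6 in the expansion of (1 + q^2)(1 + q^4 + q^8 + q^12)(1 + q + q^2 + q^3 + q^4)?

3

(1 + q^2) has coefficients 1,0,1 for degrees 0…2.
(1 + q^4 + q^8 + q^12) has coefficients 1,0,0,0,1,0,0 for degrees 0…6.
Finally multiplying by (1 + q + q^2 + q^3 + q^4), the product of all factors after the first has coefficients 1,1,1,1,2,1,1 for degrees 0…6.
[q^6] = 1·1 + 1·2 = 3.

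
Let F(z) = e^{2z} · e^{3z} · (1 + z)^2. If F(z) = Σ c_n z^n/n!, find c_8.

The EGF product rule gives c_8 = Σ_{k_1+k_2+k_3=8} C(8; k_1,k_2,k_3) · ∏ g_i(k_i), where e^{2z} gives (2)^k; e^{3z} gives (3)^k; (1+z)^2 gives the falling factorial (2)_k.
g_1(k) for k = 0…8: 1, 2, 4, 8, 16, 32, 64, 128, 256.
g_2(k) for k = 0…8: 1, 3, 9, 27, 81, 243, 729, 2187, 6561.
g_3(k) for k = 0…8: 1, 2, 2, 0, 0, 0, 0, 0, 0.
First combine the last two factors: h(k) = Σ_j C(k,j)·g_2(j)·g_3(k−j) for k = 0…8: 1, 5, 23, 99, 405, 1593, 6075, 22599, 82377.
c_8 = Σ_k C(8,k)·g_1(k)·h(8−k) = 1·1·82377 + 8·2·22599 + 28·4·6075 + 56·8·1593 + 70·16·405 + 56·32·99 + 28·64·23 + 8·128·5 + 1·256·1 = 82377 + 361584 + 680400 + 713664 + 453600 + 177408 + 41216 + 5120 + 256 = 2515625.

2515625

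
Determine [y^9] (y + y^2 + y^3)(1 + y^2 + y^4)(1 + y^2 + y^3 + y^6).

(y + y^2 + y^3) has coefficients 0,1,1,1 for degrees 0…3.
(1 + y^2 + y^4) has coefficients 1,0,1,0,1,0,0,0,0,0 for degrees 0…9.
Finally multiplying by (1 + y^2 + y^3 + y^6), the product of all factors after the first has coefficients 1,0,2,1,2,1,2,1,1,0 for degrees 0…9.
[y^9] = 1·1 + 1·1 + 1·2 = 4.

4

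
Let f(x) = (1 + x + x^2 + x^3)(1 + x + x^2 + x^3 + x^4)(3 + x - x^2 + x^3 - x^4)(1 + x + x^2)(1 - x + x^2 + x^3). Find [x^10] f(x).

21

(1 + x + x^2 + x^3) has coefficients 1,1,1,1 for degrees 0…3.
(1 + x + x^2 + x^3 + x^4) has coefficients 1,1,1,1,1,0,0,0,0,0,0 for degrees 0…10.
Multiplying by (3 + x - x^2 + x^3 - x^4) gives running coefficients 3,4,3,4,3,0,-1,0,-1,0,0 for degrees 0…10.
Multiplying by (1 + x + x^2) gives running coefficients 3,7,10,11,10,7,2,-1,-2,-1,-1 for degrees 0…10.
Finally multiplying by (1 - x + x^2 + x^3), the product of all factors after the first has coefficients 3,4,6,11,16,18,16,14,8,2,-3 for degrees 0…10.
[x^10] = 1·(-3) + 1·2 + 1·8 + 1·14 = 21.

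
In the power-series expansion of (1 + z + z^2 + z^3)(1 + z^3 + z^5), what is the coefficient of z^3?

(1 + z + z^2 + z^3) has coefficients 1,1,1,1 for degrees 0…3.
(1 + z^3 + z^5) has coefficients 1,0,0,1 for degrees 0…3.
[z^3] = 1·1 + 1·0 + 1·0 + 1·1 = 2.

2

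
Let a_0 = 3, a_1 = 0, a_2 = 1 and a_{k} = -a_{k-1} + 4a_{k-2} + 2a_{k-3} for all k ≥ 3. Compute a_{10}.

-825

The ordinary generating function has denominator 1 + z - 4z^2 - 2z^3.
Iterating the recurrence: a_0,…,a_{10} = 3, 0, 1, 5, -1, 23, -17, 107, -129, 523, -825.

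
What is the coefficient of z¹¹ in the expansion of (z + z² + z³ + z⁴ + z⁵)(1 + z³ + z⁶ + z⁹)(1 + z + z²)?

5

(z + z² + z³ + z⁴ + z⁵) has coefficients 0,1,1,1,1,1 for degrees 0…5.
(1 + z³ + z⁶ + z⁹) has coefficients 1,0,0,1,0,0,1,0,0,1,0,0 for degrees 0…11.
Finally multiplying by (1 + z + z²), the product of all factors after the first has coefficients 1,1,1,1,1,1,1,1,1,1,1,1 for degrees 0…11.
[z¹¹] = 1·1 + 1·1 + 1·1 + 1·1 + 1·1 = 5.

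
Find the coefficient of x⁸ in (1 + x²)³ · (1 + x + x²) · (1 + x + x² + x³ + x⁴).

15

(1 + x²)³ has coefficients 1,0,3,0,3,0,1 for degrees 0…6.
(1 + x + x²) has coefficients 1,1,1,0,0,0,0,0,0 for degrees 0…8.
Finally multiplying by (1 + x + x² + x³ + x⁴), the product of all factors after the first has coefficients 1,2,3,3,3,2,1,0,0 for degrees 0…8.
[x⁸] = 1·0 + 3·1 + 3·3 + 1·3 = 15.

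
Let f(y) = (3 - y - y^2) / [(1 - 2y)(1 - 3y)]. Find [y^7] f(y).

The denominator gives the recurrence a_n = 5a_(n−1) − 6a_(n−2) for n ≥ 3; the numerator fixes a_0 = 3, a_1 = 14, a_2 = 51.
Iterating: 3, 14, 51, 171, 549, 1719, 5301, 16191, so a_7 = 16191.

16191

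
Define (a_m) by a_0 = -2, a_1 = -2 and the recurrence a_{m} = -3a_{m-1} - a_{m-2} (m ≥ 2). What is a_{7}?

-1042

The ordinary generating function has denominator 1 + 3x + x^2.
Iterating the recurrence: a_0,…,a_{7} = -2, -2, 8, -22, 58, -152, 398, -1042.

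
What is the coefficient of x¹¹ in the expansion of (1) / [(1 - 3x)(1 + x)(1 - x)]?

199290

Partial fractions give a closed form: a_n = (9/8)·3^n + (1/8)·(-1)^n + (-1/4)·1^n.
At n = 11: a_11 = 199290.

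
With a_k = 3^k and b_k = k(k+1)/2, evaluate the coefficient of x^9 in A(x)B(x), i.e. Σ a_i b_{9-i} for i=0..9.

22113

This is [x^9] in the product of the two ordinary generating functions.
Σ = 1·45 + 3·36 + 9·28 + 27·21 + 81·15 + 243·10 + 729·6 + 2187·3 + 6561·1 + 19683·0 = 22113.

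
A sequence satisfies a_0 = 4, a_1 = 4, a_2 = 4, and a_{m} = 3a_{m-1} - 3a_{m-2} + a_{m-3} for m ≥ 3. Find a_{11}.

The ordinary generating function has denominator 1 - 3y + 3y^2 - y^3.
Iterating the recurrence: a_0,…,a_{11} = 4, 4, 4, 4, 4, 4, 4, 4, 4, 4, 4, 4.

4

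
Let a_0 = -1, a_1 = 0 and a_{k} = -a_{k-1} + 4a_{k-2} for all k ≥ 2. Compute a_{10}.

-4660

The ordinary generating function has denominator 1 + z - 4z^2.
Iterating the recurrence: a_0,…,a_{10} = -1, 0, -4, 4, -20, 36, -116, 260, -724, 1764, -4660.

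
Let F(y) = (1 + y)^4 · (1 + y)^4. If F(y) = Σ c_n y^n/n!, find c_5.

6720

The EGF product rule gives c_5 = Σ_{k_1+k_2=5} C(5; k_1,k_2) · ∏ g_i(k_i), where (1+y)^4 gives the falling factorial (4)_k; (1+y)^4 gives the falling factorial (4)_k.
g_1(k) for k = 0…5: 1, 4, 12, 24, 24, 0.
g_2(k) for k = 0…5: 1, 4, 12, 24, 24, 0.
c_5 = Σ_k C(5,k)·g_1(k)·g_2(5−k) = 5·4·24 + 10·12·24 + 10·24·12 + 5·24·4 = 480 + 2880 + 2880 + 480 = 6720.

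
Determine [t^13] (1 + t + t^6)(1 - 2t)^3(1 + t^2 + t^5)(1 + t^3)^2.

(1 + t + t^6) has coefficients 1,1,0,0,0,0,1 for degrees 0…6.
(1 - 2t)^3 has coefficients 1,-6,12,-8,0,0,0,0,0,0,0,0,0,0 for degrees 0…13.
Multiplying by (1 + t^2 + t^5) gives running coefficients 1,-6,13,-14,12,-7,-6,12,-8,0,0,0,0,0 for degrees 0…13.
Finally multiplying by (1 + t^3)^2, the product of all factors after the first has coefficients 1,-6,13,-12,0,19,-33,30,-9,-26,36,-23,-6,12 for degrees 0…13.
[t^13] = 1·12 + 1·(-6) + 1·30 = 36.

36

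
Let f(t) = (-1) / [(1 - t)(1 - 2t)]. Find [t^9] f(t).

-1023

Partial fractions give a closed form: a_n = (1)·1^n + (-2)·2^n.
At n = 9: a_9 = -1023.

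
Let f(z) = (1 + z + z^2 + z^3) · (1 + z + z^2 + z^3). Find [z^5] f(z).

(1 + z + z^2 + z^3) has coefficients 1,1,1,1 for degrees 0…3.
(1 + z + z^2 + z^3) has coefficients 1,1,1,1,0,0 for degrees 0…5.
[z^5] = 1·0 + 1·0 + 1·1 + 1·1 = 2.

2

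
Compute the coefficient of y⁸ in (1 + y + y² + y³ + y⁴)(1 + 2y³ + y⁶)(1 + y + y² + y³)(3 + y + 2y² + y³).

(1 + y + y² + y³ + y⁴) has coefficients 1,1,1,1,1 for degrees 0…4.
(1 + 2y³ + y⁶) has coefficients 1,0,0,2,0,0,1,0,0 for degrees 0…8.
Multiplying by (1 + y + y² + y³) gives running coefficients 1,1,1,3,2,2,3,1,1 for degrees 0…8.
Finally multiplying by (3 + y + 2y² + y³), the product of all factors after the first has coefficients 3,4,6,13,12,15,18,12,12 for degrees 0…8.
[y⁸] = 1·12 + 1·12 + 1·18 + 1·15 + 1·12 = 69.

69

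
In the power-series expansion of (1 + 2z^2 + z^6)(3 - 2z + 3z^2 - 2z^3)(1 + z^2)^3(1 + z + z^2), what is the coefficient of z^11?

(1 + 2z^2 + z^6) has coefficients 1,0,2,0,0,0,1 for degrees 0…6.
(3 - 2z + 3z^2 - 2z^3) has coefficients 3,-2,3,-2,0,0,0,0,0,0,0,0 for degrees 0…11.
Multiplying by (1 + z^2)^3 gives running coefficients 3,-2,12,-8,18,-12,12,-8,3,-2,0,0 for degrees 0…11.
Finally multiplying by (1 + z + z^2), the product of all factors after the first has coefficients 3,1,13,2,22,-2,18,-8,7,-7,1,-2 for degrees 0…11.
[z^11] = 1·(-2) + 2·(-7) + 1·(-2) = -18.

-18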